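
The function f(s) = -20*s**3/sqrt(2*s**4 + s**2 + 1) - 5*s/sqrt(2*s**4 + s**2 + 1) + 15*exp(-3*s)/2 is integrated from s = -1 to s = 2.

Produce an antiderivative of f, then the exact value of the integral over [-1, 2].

Integrate term by term and add the pieces.
F(s) = -5*(2*sqrt(2*s**4 + s**2 + 1)*exp(3*s) + 1)*exp(-3*s)/2 is an antiderivative of f.
Check: d/ds[-5*(2*sqrt(2*s**4 + s**2 + 1)*exp(3*s) + 1)*exp(-3*s)/2] = (-40*s**3*exp(3*s) - 10*s*exp(3*s) + 15*sqrt(2*s**4 + s**2 + 1))*exp(-3*s)/(2*sqrt(2*s**4 + s**2 + 1)), which equals f(s).
F(2) = -5*sqrt(37) - 5*exp(-6)/2; F(-1) = -5*exp(3)/2 - 10.
Integral = F(2) - F(-1) = -5*sqrt(37) - 5*exp(-6)/2 + 10 + 5*exp(3)/2.

Antiderivative: F(s) = -5*(2*sqrt(2*s**4 + s**2 + 1)*exp(3*s) + 1)*exp(-3*s)/2; value = -5*sqrt(37) - 5*exp(-6)/2 + 10 + 5*exp(3)/2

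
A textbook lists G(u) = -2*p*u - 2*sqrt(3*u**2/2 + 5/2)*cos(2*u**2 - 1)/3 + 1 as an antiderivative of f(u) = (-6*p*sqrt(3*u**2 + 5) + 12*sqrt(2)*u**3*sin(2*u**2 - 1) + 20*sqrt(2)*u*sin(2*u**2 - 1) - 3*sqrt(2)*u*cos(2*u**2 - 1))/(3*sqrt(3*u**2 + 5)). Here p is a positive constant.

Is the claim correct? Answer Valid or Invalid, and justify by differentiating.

d/du[G] = (-6*p*sqrt(3*u**2 + 5) + 12*sqrt(2)*u**3*sin(2*u**2 - 1) + 20*sqrt(2)*u*sin(2*u**2 - 1) - 3*sqrt(2)*u*cos(2*u**2 - 1))/(3*sqrt(3*u**2 + 5))
This equals f(u) exactly, so the claim holds.

Valid - the claim checks out under differentiation.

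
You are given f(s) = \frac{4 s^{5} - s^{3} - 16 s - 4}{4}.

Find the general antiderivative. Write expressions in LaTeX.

An antiderivative F(s) passes only if d/ds[F] lands on f(s) exactly.
Check: d/ds[\frac{s \left(8 s^{5} - 3 s^{3} - 96 s - 48\right)}{48}] = s^{5} - \frac{s^{3}}{4} - 4 s - 1, which equals f(s).

F(s) = \frac{s \left(8 s^{5} - 3 s^{3} - 96 s - 48\right)}{48} + C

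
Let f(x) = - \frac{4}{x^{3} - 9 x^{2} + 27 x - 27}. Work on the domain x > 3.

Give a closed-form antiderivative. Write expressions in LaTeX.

Since d/dx undoes antidifferentiation here, F'(x) = f(x) is required of F(x).
Check: d/dx[\frac{2}{x^{2} - 6 x + 9}] = - \frac{4}{x^{3} - 9 x^{2} + 27 x - 27} = f(x).

An antiderivative is F(x) = \frac{2}{x^{2} - 6 x + 9}.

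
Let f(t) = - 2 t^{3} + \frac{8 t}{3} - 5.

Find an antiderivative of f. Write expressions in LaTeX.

Integrate term by term and add the pieces.
Check: d/dt[- \frac{t^{4}}{2} + \frac{4 t^{2}}{3} - 5 t] = - 2 t^{3} + \frac{8 t}{3} - 5 = f(t).

An antiderivative is F(t) = - \frac{t^{4}}{2} + \frac{4 t^{2}}{3} - 5 t.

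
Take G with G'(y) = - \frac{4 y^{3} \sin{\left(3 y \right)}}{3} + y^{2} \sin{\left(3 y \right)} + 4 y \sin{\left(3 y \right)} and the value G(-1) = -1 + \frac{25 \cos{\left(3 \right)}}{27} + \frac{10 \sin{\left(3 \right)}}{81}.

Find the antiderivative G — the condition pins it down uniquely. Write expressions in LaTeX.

Integrate term by term and add the pieces.
A general antiderivative is \frac{4 y^{3} \cos{\left(3 y \right)}}{9} - \frac{4 y^{2} \sin{\left(3 y \right)}}{9} - \frac{y^{2} \cos{\left(3 y \right)}}{3} + \frac{2 y \sin{\left(3 y \right)}}{9} - \frac{44 y \cos{\left(3 y \right)}}{27} + \frac{44 \sin{\left(3 y \right)}}{81} + \frac{2 \cos{\left(3 y \right)}}{27} + C.
The condition gives C = -1 + \frac{25 \cos{\left(3 \right)}}{27} + \frac{10 \sin{\left(3 \right)}}{81} - (\frac{25 \cos{\left(3 \right)}}{27} + \frac{10 \sin{\left(3 \right)}}{81}) = -1.
So G(y) = \frac{36 y^{3} \cos{\left(3 y \right)} - 36 y^{2} \sin{\left(3 y \right)} - 27 y^{2} \cos{\left(3 y \right)} + 18 y \sin{\left(3 y \right)} - 132 y \cos{\left(3 y \right)} + 44 \sin{\left(3 y \right)} + 6 \cos{\left(3 y \right)} - 81}{81}.
Check: d/dy[\frac{36 y^{3} \cos{\left(3 y \right)} - 36 y^{2} \sin{\left(3 y \right)} - 27 y^{2} \cos{\left(3 y \right)} + 18 y \sin{\left(3 y \right)} - 132 y \cos{\left(3 y \right)} + 44 \sin{\left(3 y \right)} + 6 \cos{\left(3 y \right)} - 81}{81}] = - \frac{4 y^{3} \sin{\left(3 y \right)}}{3} + y^{2} \sin{\left(3 y \right)} + 4 y \sin{\left(3 y \right)} = G'(y).

G(y) = \frac{36 y^{3} \cos{\left(3 y \right)} - 36 y^{2} \sin{\left(3 y \right)} - 27 y^{2} \cos{\left(3 y \right)} + 18 y \sin{\left(3 y \right)} - 132 y \cos{\left(3 y \right)} + 44 \sin{\left(3 y \right)} + 6 \cos{\left(3 y \right)} - 81}{81}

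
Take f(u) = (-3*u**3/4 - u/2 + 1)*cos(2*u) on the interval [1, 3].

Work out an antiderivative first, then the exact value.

Antiderivative: F(u) = -3*u**3*sin(2*u)/8 - 9*u**2*cos(2*u)/16 + 5*u*sin(2*u)/16 + sin(2*u)/2 + 5*cos(2*u)/32; value = -157*cos(6)/32 - 7*sin(2)/16 + 13*cos(2)/32 - 139*sin(6)/16

A candidate is checked by its d/du: the result must match f(u).
F(u) = -3*u**3*sin(2*u)/8 - 9*u**2*cos(2*u)/16 + 5*u*sin(2*u)/16 + sin(2*u)/2 + 5*cos(2*u)/32 is an antiderivative of f.
Check: d/du[-3*u**3*sin(2*u)/8 - 9*u**2*cos(2*u)/16 + 5*u*sin(2*u)/16 + sin(2*u)/2 + 5*cos(2*u)/32] = -3*u**3*cos(2*u)/4 - u*cos(2*u)/2 + cos(2*u), which equals f(u).
F(3) = -157*cos(6)/32 - 139*sin(6)/16; F(1) = -13*cos(2)/32 + 7*sin(2)/16.
Integral = F(3) - F(1) = -157*cos(6)/32 - 7*sin(2)/16 + 13*cos(2)/32 - 139*sin(6)/16.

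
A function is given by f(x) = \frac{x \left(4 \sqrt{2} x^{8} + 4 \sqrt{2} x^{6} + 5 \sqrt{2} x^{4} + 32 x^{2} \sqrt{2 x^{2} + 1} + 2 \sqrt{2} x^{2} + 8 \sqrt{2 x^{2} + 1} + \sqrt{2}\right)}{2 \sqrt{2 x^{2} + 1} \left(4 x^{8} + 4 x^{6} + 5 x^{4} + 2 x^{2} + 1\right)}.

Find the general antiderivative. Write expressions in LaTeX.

Check any antiderivative F(x) by computing F'(x) and comparing it with f(x).
Check: d/dx[\frac{2 \sqrt{2} x^{4} \sqrt{2 x^{2} + 1} + \sqrt{2} x^{2} \sqrt{2 x^{2} + 1} + \sqrt{2} \sqrt{2 x^{2} + 1} - 8}{8 x^{4} + 4 x^{2} + 4}] = \frac{4 \sqrt{2} x^{9} + 4 \sqrt{2} x^{7} + 5 \sqrt{2} x^{5} + 32 x^{3} \sqrt{2 x^{2} + 1} + 2 \sqrt{2} x^{3} + 8 x \sqrt{2 x^{2} + 1} + \sqrt{2} x}{8 x^{8} \sqrt{2 x^{2} + 1} + 8 x^{6} \sqrt{2 x^{2} + 1} + 10 x^{4} \sqrt{2 x^{2} + 1} + 4 x^{2} \sqrt{2 x^{2} + 1} + 2 \sqrt{2 x^{2} + 1}}, which equals f(x).

F(x) = \frac{2 \sqrt{2} x^{4} \sqrt{2 x^{2} + 1} + \sqrt{2} x^{2} \sqrt{2 x^{2} + 1} + \sqrt{2} \sqrt{2 x^{2} + 1} - 8}{8 x^{4} + 4 x^{2} + 4} + C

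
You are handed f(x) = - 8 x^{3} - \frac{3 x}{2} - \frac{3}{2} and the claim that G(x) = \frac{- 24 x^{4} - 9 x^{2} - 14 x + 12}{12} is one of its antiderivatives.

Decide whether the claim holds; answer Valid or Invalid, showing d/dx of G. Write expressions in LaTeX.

Invalid: d/dx[G] - f = \frac{1}{3}, which is not 0.

d/dx[G] = - 8 x^{3} - \frac{3 x}{2} - \frac{7}{6}
d/dx[G] - f(x) = \frac{1}{3} != 0.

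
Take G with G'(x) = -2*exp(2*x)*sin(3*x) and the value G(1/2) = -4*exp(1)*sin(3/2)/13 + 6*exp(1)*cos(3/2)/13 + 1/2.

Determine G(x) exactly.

Check a candidate G(x) by differentiating: d/dx[G] must match the given G'(x).
A general antiderivative is -4*exp(2*x)*sin(3*x)/13 + 6*exp(2*x)*cos(3*x)/13 + C.
The condition gives C = -4*exp(1)*sin(3/2)/13 + 6*exp(1)*cos(3/2)/13 + 1/2 - (-4*exp(1)*sin(3/2)/13 + 6*exp(1)*cos(3/2)/13) = 1/2.
So G(x) = -4*exp(2*x)*sin(3*x)/13 + 6*exp(2*x)*cos(3*x)/13 + 1/2.
Check: d/dx[-4*exp(2*x)*sin(3*x)/13 + 6*exp(2*x)*cos(3*x)/13 + 1/2] = -2*exp(2*x)*sin(3*x) = G'(x).

G(x) = -4*exp(2*x)*sin(3*x)/13 + 6*exp(2*x)*cos(3*x)/13 + 1/2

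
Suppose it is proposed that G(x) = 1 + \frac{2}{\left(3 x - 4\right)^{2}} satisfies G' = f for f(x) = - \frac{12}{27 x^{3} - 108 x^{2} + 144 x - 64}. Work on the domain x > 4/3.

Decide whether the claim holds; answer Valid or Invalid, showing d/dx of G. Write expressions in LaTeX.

d/dx[G] = - \frac{12}{27 x^{3} - 108 x^{2} + 144 x - 64}
This equals f(x) exactly, so the claim holds.

Valid - differentiating G returns exactly f.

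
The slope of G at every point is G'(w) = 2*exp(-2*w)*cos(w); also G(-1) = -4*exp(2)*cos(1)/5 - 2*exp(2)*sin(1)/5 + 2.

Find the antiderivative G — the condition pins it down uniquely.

The proposed G(w) is checked by its d/dw: the result must match the given G'(w).
A general antiderivative is 2*exp(-2*w)*sin(w)/5 - 4*exp(-2*w)*cos(w)/5 + C.
The condition gives C = -4*exp(2)*cos(1)/5 - 2*exp(2)*sin(1)/5 + 2 - (-4*exp(2)*cos(1)/5 - 2*exp(2)*sin(1)/5) = 2.
So G(w) = 2 + 2*exp(-2*w)*sin(w)/5 - 4*exp(-2*w)*cos(w)/5.
Check: d/dw[2 + 2*exp(-2*w)*sin(w)/5 - 4*exp(-2*w)*cos(w)/5] = 2*exp(-2*w)*cos(w) = G'(w).

G(w) = 2 + 2*exp(-2*w)*sin(w)/5 - 4*exp(-2*w)*cos(w)/5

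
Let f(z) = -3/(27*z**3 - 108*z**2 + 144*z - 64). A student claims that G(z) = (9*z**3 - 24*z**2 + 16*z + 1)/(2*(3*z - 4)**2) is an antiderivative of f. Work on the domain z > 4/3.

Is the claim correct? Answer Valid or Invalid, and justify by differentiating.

Invalid: d/dz[G] - f = 1/2, which is not 0.

d/dz[G] = (27*z**3 - 108*z**2 + 144*z - 70)/(54*z**3 - 216*z**2 + 288*z - 128)
d/dz[G] - f(z) = 1/2 != 0.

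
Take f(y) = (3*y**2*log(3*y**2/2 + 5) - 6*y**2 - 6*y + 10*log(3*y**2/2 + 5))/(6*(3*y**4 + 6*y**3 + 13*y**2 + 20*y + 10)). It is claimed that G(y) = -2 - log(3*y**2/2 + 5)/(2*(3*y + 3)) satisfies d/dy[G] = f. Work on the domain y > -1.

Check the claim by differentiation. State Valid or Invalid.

d/dy[G] = (3*y**2*log(3*y**2/2 + 5) - 6*y**2 - 6*y + 10*log(3*y**2/2 + 5))/(18*y**4 + 36*y**3 + 78*y**2 + 120*y + 60)
This equals f(y) exactly, so the claim holds.

Valid - differentiating G returns exactly f.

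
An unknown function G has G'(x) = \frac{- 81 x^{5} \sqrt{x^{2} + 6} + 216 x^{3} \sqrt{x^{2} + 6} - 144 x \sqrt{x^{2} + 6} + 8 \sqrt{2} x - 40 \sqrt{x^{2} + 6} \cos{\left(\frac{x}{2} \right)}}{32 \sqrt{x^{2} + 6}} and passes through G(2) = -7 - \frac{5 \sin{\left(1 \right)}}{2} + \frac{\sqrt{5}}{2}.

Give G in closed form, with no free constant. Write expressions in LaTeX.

G(x) = - \frac{27 x^{6}}{64} + \frac{27 x^{4}}{16} - \frac{9 x^{2}}{4} + \frac{\sqrt{\frac{x^{2}}{2} + 3}}{2} - \frac{5 \sin{\left(\frac{x}{2} \right)}}{2} + 2

Since d/dx undoes antidifferentiation here, G(x) must give back the stated G'(x).
A general antiderivative is \frac{\sqrt{\frac{x^{2}}{2} + 3}}{2} - \left(\frac{3 x^{2}}{4} - 1\right)^{3} - \frac{5 \sin{\left(\frac{x}{2} \right)}}{2} + C.
The condition gives C = -7 - \frac{5 \sin{\left(1 \right)}}{2} + \frac{\sqrt{5}}{2} - (-8 - \frac{5 \sin{\left(1 \right)}}{2} + \frac{\sqrt{5}}{2}) = 1.
So G(x) = - \frac{27 x^{6}}{64} + \frac{27 x^{4}}{16} - \frac{9 x^{2}}{4} + \frac{\sqrt{\frac{x^{2}}{2} + 3}}{2} - \frac{5 \sin{\left(\frac{x}{2} \right)}}{2} + 2.
Check: d/dx[- \frac{27 x^{6}}{64} + \frac{27 x^{4}}{16} - \frac{9 x^{2}}{4} + \frac{\sqrt{\frac{x^{2}}{2} + 3}}{2} - \frac{5 \sin{\left(\frac{x}{2} \right)}}{2} + 2] = \frac{- 81 x^{5} \sqrt{x^{2} + 6} + 216 x^{3} \sqrt{x^{2} + 6} - 144 x \sqrt{x^{2} + 6} + 8 \sqrt{2} x - 40 \sqrt{x^{2} + 6} \cos{\left(\frac{x}{2} \right)}}{32 \sqrt{x^{2} + 6}} = G'(x).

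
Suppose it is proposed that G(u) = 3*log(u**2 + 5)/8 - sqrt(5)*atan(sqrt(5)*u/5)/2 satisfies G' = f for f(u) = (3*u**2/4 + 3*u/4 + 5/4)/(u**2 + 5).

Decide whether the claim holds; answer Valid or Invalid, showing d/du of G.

Invalid: d/du[G] - f = -3/4, which is not 0.

d/du[G] = (3*u - 10)/(4*u**2 + 20)
d/du[G] - f(u) = -3/4 != 0.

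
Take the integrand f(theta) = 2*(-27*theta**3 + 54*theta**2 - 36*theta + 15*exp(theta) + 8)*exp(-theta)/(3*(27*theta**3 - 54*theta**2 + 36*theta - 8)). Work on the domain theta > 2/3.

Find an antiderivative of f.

An antiderivative is F(theta) = (18*theta**2 - 24*theta - 5*exp(theta) + 8)/(27*theta**2*exp(theta) - 36*theta*exp(theta) + 12*exp(theta)).

Any candidate F(theta) must reproduce f(theta) exactly when differentiated.
Check: d/dtheta[(18*theta**2 - 24*theta - 5*exp(theta) + 8)/(27*theta**2*exp(theta) - 36*theta*exp(theta) + 12*exp(theta))] = (-54*theta**3 + 108*theta**2 - 72*theta + 30*exp(theta) + 16)/(81*theta**3*exp(theta) - 162*theta**2*exp(theta) + 108*theta*exp(theta) - 24*exp(theta)), which equals f(theta).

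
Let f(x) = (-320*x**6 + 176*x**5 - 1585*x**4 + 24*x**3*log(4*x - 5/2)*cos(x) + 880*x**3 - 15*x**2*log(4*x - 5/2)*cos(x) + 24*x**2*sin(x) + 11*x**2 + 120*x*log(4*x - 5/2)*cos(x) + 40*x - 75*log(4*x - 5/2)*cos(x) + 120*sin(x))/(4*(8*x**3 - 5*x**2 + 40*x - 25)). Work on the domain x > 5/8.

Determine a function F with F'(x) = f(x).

A first test for any F(x): its x-derivative must equal f(x) identically.
Check: d/dx[-5*x**4/2 - x**3/4 + 3*log(4*x - 5/2)*sin(x)/4 - log(x**2 + 5)] = (-320*x**6 + 176*x**5 - 1585*x**4 + 24*x**3*log(4*x - 5/2)*cos(x) + 880*x**3 - 15*x**2*log(4*x - 5/2)*cos(x) + 24*x**2*sin(x) + 11*x**2 + 120*x*log(4*x - 5/2)*cos(x) + 40*x - 75*log(4*x - 5/2)*cos(x) + 120*sin(x))/(32*x**3 - 20*x**2 + 160*x - 100), which equals f(x).

An antiderivative is F(x) = -5*x**4/2 - x**3/4 + 3*log(4*x - 5/2)*sin(x)/4 - log(x**2 + 5).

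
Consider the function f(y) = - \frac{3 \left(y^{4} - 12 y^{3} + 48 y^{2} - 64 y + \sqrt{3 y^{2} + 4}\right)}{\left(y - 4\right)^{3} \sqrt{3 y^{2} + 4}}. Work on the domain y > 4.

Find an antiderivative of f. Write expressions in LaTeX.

A candidate is checked by its d/dy: the result must match f(y).
Check: d/dy[- \frac{2 y^{2} \sqrt{3 y^{2} + 4} - 16 y \sqrt{3 y^{2} + 4} + 32 \sqrt{3 y^{2} + 4} - 3}{2 \left(y - 4\right)^{2}}] = \frac{- 3 y^{4} + 36 y^{3} - 144 y^{2} + 192 y - 3 \sqrt{3 y^{2} + 4}}{y^{3} \sqrt{3 y^{2} + 4} - 12 y^{2} \sqrt{3 y^{2} + 4} + 48 y \sqrt{3 y^{2} + 4} - 64 \sqrt{3 y^{2} + 4}}, which equals f(y).

An antiderivative is F(y) = - \frac{2 y^{2} \sqrt{3 y^{2} + 4} - 16 y \sqrt{3 y^{2} + 4} + 32 \sqrt{3 y^{2} + 4} - 3}{2 \left(y - 4\right)^{2}}.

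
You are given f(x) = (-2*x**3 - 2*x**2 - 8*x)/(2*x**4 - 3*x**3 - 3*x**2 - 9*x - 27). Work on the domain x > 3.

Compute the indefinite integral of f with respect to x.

F(x) = -(56*log(x - 3) + 19*log(x + 3/2) - 6*log(x**2 + 3) + 6*sqrt(3)*atan(sqrt(3)*x/3))/63 + C

Factor the denominator ((x - 3)*(2*x + 3)*(x**2 + 3)) and decompose: f = 2*(2*x - 3)/(21*(x**2 + 3)) - 38/(63*(2*x + 3)) - 8/(9*(x - 3)); each piece integrates to a log, atan, or power term.
Check: d/dx[-(56*log(x - 3) + 19*log(x + 3/2) - 6*log(x**2 + 3) + 6*sqrt(3)*atan(sqrt(3)*x/3))/63] = (-2*x**3 - 2*x**2 - 8*x)/(2*x**4 - 3*x**3 - 3*x**2 - 9*x - 27) = f(x).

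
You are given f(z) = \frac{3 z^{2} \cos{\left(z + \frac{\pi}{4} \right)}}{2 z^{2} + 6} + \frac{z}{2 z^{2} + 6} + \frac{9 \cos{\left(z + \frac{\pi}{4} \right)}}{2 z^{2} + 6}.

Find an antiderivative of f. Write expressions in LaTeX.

The integrand splits into summands that can be handled one at a time.
Check: d/dz[\frac{\log{\left(\frac{z^{2}}{2} + \frac{3}{2} \right)}}{4} + \frac{3 \sin{\left(z + \frac{\pi}{4} \right)}}{2}] = \frac{3 z^{2} \cos{\left(z + \frac{\pi}{4} \right)} + z + 9 \cos{\left(z + \frac{\pi}{4} \right)}}{2 z^{2} + 6}, which equals f(z).

An antiderivative is F(z) = \frac{\log{\left(\frac{z^{2}}{2} + \frac{3}{2} \right)}}{4} + \frac{3 \sin{\left(z + \frac{\pi}{4} \right)}}{2}.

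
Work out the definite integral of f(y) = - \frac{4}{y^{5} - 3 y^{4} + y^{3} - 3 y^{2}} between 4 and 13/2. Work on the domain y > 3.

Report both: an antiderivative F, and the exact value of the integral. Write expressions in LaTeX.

The denominator factors as y^{2} \left(y - 3\right) \left(y^{2} + 1\right); partial fractions split f into directly integrable pieces: - \frac{2 \left(y + 3\right)}{5 \left(y^{2} + 1\right)} - \frac{2}{45 \left(y - 3\right)} + \frac{4}{9 y} + \frac{4}{3 y^{2}}.
F(y) = - \frac{- 20 y \log{\left(y \right)} + 2 y \log{\left(y - 3 \right)} + 9 y \log{\left(y^{2} + 1 \right)} + 54 y \operatorname{atan}{\left(y \right)} + 60}{45 y} is an antiderivative of f.
Check: d/dy[- \frac{- 20 y \log{\left(y \right)} + 2 y \log{\left(y - 3 \right)} + 9 y \log{\left(y^{2} + 1 \right)} + 54 y \operatorname{atan}{\left(y \right)} + 60}{45 y}] = - \frac{4}{y^{5} - 3 y^{4} + y^{3} - 3 y^{2}} = f(y).
F(13/2) = - \frac{6 \operatorname{atan}{\left(\frac{13}{2} \right)}}{5} - \frac{\log{\left(\frac{173}{4} \right)}}{5} - \frac{8}{39} - \frac{2 \log{\left(\frac{7}{2} \right)}}{45} + \frac{4 \log{\left(\frac{13}{2} \right)}}{9}; F(4) = - \frac{6 \operatorname{atan}{\left(4 \right)}}{5} - \frac{\log{\left(17 \right)}}{5} - \frac{1}{3} + \frac{4 \log{\left(4 \right)}}{9}.
Integral = F(13/2) - F(4) = - \frac{6 \operatorname{atan}{\left(\frac{13}{2} \right)}}{5} - \frac{\log{\left(\frac{173}{4} \right)}}{5} - \frac{4 \log{\left(4 \right)}}{9} - \frac{2 \log{\left(\frac{7}{2} \right)}}{45} + \frac{5}{39} + \frac{\log{\left(17 \right)}}{5} + \frac{4 \log{\left(\frac{13}{2} \right)}}{9} + \frac{6 \operatorname{atan}{\left(4 \right)}}{5}.

Antiderivative: F(y) = - \frac{- 20 y \log{\left(y \right)} + 2 y \log{\left(y - 3 \right)} + 9 y \log{\left(y^{2} + 1 \right)} + 54 y \operatorname{atan}{\left(y \right)} + 60}{45 y}; value = - \frac{6 \operatorname{atan}{\left(\frac{13}{2} \right)}}{5} - \frac{\log{\left(\frac{173}{4} \right)}}{5} - \frac{4 \log{\left(4 \right)}}{9} - \frac{2 \log{\left(\frac{7}{2} \right)}}{45} + \frac{5}{39} + \frac{\log{\left(17 \right)}}{5} + \frac{4 \log{\left(\frac{13}{2} \right)}}{9} + \frac{6 \operatorname{atan}{\left(4 \right)}}{5}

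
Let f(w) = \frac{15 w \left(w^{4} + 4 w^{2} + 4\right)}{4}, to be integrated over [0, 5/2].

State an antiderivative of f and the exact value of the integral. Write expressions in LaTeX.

Antiderivative: F(w) = \frac{5 w^{6}}{8} + \frac{15 w^{4}}{4} + \frac{15 w^{2}}{2}; value = \frac{177125}{512}

The substitution u = \frac{w^{2}}{2} + 1 works: f is exactly (dF/du)*(du/dw) for that inner function.
F(w) = \frac{5 w^{6}}{8} + \frac{15 w^{4}}{4} + \frac{15 w^{2}}{2} is an antiderivative of f.
Check: d/dw[\frac{5 w^{6}}{8} + \frac{15 w^{4}}{4} + \frac{15 w^{2}}{2}] = \frac{15 w^{5}}{4} + 15 w^{3} + 15 w, which equals f(w).
F(5/2) = \frac{177125}{512}; F(0) = 0.
Integral = F(5/2) - F(0) = \frac{177125}{512}.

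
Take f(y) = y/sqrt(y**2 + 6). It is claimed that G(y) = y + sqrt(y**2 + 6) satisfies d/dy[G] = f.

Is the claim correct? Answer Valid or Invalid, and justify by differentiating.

Invalid: d/dy[G] - f = 1, which is not 0.

d/dy[G] = (y + sqrt(y**2 + 6))/sqrt(y**2 + 6)
d/dy[G] - f(y) = 1 != 0.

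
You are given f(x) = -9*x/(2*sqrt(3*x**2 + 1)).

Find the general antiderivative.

f matches the chain-rule pattern g'(h)*h' with inner function h(x) = 3*x**2 + 1; substituting u = h(x) collapses the integral.
Check: d/dx[-3*sqrt(3*x**2 + 1)/2] = -9*x/(2*sqrt(3*x**2 + 1)) = f(x).

F(x) = -3*sqrt(3*x**2 + 1)/2 + C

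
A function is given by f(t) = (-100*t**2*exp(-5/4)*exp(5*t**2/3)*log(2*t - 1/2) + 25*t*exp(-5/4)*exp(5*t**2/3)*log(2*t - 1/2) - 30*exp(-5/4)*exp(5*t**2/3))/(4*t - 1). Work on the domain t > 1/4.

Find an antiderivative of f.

An antiderivative is F(t) = -15*exp(-5/4)*exp(5*t**2/3)*log(2*t - 1/2)/2.

f has the shape u'v + uv' for u = -15*exp(5*t**2/3 - 5/4)/2 and v = log(2*t - 1/2) — it is the derivative of the product u*v.
Check: d/dt[-15*exp(-5/4)*exp(5*t**2/3)*log(2*t - 1/2)/2] = (-100*t**2*exp(5*t**2/3)*log(2*t - 1/2) + 25*t*exp(5*t**2/3)*log(2*t - 1/2) - 30*exp(5*t**2/3))/(4*t*exp(5/4) - exp(5/4)), which equals f(t).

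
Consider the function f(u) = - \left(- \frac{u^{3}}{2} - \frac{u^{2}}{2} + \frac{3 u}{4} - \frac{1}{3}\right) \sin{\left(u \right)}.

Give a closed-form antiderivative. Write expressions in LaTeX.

An antiderivative is F(u) = - \frac{u^{3} \cos{\left(u \right)}}{2} + \frac{3 u^{2} \sin{\left(u \right)}}{2} - \frac{u^{2} \cos{\left(u \right)}}{2} + u \sin{\left(u \right)} + \frac{15 u \cos{\left(u \right)}}{4} - \frac{15 \sin{\left(u \right)}}{4} + \frac{2 \cos{\left(u \right)}}{3}.

Since d/du undoes antidifferentiation here, F'(u) = f(u) is required of F(u).
Check: d/du[- \frac{u^{3} \cos{\left(u \right)}}{2} + \frac{3 u^{2} \sin{\left(u \right)}}{2} - \frac{u^{2} \cos{\left(u \right)}}{2} + u \sin{\left(u \right)} + \frac{15 u \cos{\left(u \right)}}{4} - \frac{15 \sin{\left(u \right)}}{4} + \frac{2 \cos{\left(u \right)}}{3}] = \frac{u^{3} \sin{\left(u \right)}}{2} + \frac{u^{2} \sin{\left(u \right)}}{2} - \frac{3 u \sin{\left(u \right)}}{4} + \frac{\sin{\left(u \right)}}{3}, which equals f(u).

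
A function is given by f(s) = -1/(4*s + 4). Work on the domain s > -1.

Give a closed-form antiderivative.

An antiderivative is F(s) = -log(s + 1)/4.

Any candidate F(s) must reproduce f(s) exactly when differentiated.
Check: d/ds[-log(s + 1)/4] = -1/(4*s + 4) = f(s).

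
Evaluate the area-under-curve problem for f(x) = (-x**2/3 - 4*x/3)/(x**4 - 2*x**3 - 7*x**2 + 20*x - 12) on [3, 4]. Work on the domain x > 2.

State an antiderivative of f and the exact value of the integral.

Antiderivative: F(x) = (128*x*log(x - 2) - 125*x*log(x - 1) - 3*x*log(x + 3) - 256*log(x - 2) + 250*log(x - 1) + 6*log(x + 3) + 240)/(300*x - 600); value = -5*log(3)/12 - 2/5 - log(7)/100 + log(6)/100 + 253*log(2)/300

Factor the denominator (3*(x - 2)**2*(x - 1)*(x + 3)) and decompose: f = -1/(100*(x + 3)) - 5/(12*(x - 1)) + 32/(75*(x - 2)) - 4/(5*(x - 2)**2); each piece integrates to a log, atan, or power term.
F(x) = (128*x*log(x - 2) - 125*x*log(x - 1) - 3*x*log(x + 3) - 256*log(x - 2) + 250*log(x - 1) + 6*log(x + 3) + 240)/(300*x - 600) is an antiderivative of f.
Check: d/dx[(128*x*log(x - 2) - 125*x*log(x - 1) - 3*x*log(x + 3) - 256*log(x - 2) + 250*log(x - 1) + 6*log(x + 3) + 240)/(300*x - 600)] = (-x**2 - 4*x)/(3*x**4 - 6*x**3 - 21*x**2 + 60*x - 36), which equals f(x).
F(4) = -5*log(3)/12 - log(7)/100 + 32*log(2)/75 + 2/5; F(3) = -5*log(2)/12 - log(6)/100 + 4/5.
Integral = F(4) - F(3) = -5*log(3)/12 - 2/5 - log(7)/100 + log(6)/100 + 253*log(2)/300.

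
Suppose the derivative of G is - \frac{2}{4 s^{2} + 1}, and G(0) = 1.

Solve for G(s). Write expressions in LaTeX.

A candidate passes only if d/ds[G] lands on the given G'(s) exactly.
A general antiderivative is - \operatorname{atan}{\left(2 s \right)} + C.
The condition gives C = 1 - (0) = 1.
So G(s) = 1 - \operatorname{atan}{\left(2 s \right)}.
Check: d/ds[1 - \operatorname{atan}{\left(2 s \right)}] = - \frac{2}{4 s^{2} + 1} = G'(s).

G(s) = 1 - \operatorname{atan}{\left(2 s \right)}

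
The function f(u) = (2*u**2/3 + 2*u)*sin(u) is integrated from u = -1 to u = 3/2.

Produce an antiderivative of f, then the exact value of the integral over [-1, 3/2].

Antiderivative: F(u) = -2*u**2*cos(u)/3 + 4*u*sin(u)/3 - 2*u*cos(u) + 2*sin(u) + 4*cos(u)/3; value = -8*cos(1)/3 - 19*cos(3/2)/6 + 2*sin(1)/3 + 4*sin(3/2)

A candidate is checked by its d/du: the result must match f(u).
F(u) = -2*u**2*cos(u)/3 + 4*u*sin(u)/3 - 2*u*cos(u) + 2*sin(u) + 4*cos(u)/3 is an antiderivative of f.
Check: d/du[-2*u**2*cos(u)/3 + 4*u*sin(u)/3 - 2*u*cos(u) + 2*sin(u) + 4*cos(u)/3] = 2*u**2*sin(u)/3 + 2*u*sin(u), which equals f(u).
F(3/2) = -19*cos(3/2)/6 + 4*sin(3/2); F(-1) = -2*sin(1)/3 + 8*cos(1)/3.
Integral = F(3/2) - F(-1) = -8*cos(1)/3 - 19*cos(3/2)/6 + 2*sin(1)/3 + 4*sin(3/2).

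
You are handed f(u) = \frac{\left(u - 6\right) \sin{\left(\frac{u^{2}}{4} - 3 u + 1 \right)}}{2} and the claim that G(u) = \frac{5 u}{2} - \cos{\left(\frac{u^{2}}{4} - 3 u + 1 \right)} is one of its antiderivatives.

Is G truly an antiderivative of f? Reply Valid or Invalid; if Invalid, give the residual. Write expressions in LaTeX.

d/du[G] = \frac{u \sin{\left(\frac{u^{2}}{4} - 3 u + 1 \right)}}{2} - 3 \sin{\left(\frac{u^{2}}{4} - 3 u + 1 \right)} + \frac{5}{2}
d/du[G] - f(u) = \frac{5}{2} != 0.

Invalid: d/du[G] - f = \frac{5}{2}, which is not 0.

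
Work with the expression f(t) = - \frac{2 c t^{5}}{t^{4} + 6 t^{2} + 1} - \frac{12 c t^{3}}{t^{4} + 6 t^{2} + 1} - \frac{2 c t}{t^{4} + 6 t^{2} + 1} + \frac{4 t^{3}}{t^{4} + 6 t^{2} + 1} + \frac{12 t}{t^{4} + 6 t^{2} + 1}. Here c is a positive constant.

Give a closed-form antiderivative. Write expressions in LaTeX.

Integrate term by term and add the pieces.
Check: d/dt[- c t^{2} + \log{\left(\frac{t^{4}}{2} + 3 t^{2} + \frac{1}{2} \right)}] = \frac{- 2 c t^{5} - 12 c t^{3} - 2 c t + 4 t^{3} + 12 t}{t^{4} + 6 t^{2} + 1}, which equals f(t).

An antiderivative is F(t) = - c t^{2} + \log{\left(\frac{t^{4}}{2} + 3 t^{2} + \frac{1}{2} \right)}.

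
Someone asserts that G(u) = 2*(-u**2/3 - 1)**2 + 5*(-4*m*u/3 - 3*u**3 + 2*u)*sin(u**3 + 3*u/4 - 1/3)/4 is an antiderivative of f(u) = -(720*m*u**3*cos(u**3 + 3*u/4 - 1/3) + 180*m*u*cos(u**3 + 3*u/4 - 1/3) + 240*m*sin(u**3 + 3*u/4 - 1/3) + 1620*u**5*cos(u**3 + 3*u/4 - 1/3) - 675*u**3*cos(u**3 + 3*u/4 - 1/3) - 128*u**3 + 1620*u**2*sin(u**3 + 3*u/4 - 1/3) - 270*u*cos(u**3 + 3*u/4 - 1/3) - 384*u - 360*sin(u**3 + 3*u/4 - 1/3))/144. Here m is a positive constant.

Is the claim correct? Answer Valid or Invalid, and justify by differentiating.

Valid - differentiating G returns exactly f.

d/du[G] = -5*m*u**3*cos(u**3 + 3*u/4 - 1/3) - 5*m*u*cos(u**3 + 3*u/4 - 1/3)/4 - 5*m*sin(u**3 + 3*u/4 - 1/3)/3 - 45*u**5*cos(u**3 + 3*u/4 - 1/3)/4 + 75*u**3*cos(u**3 + 3*u/4 - 1/3)/16 + 8*u**3/9 - 45*u**2*sin(u**3 + 3*u/4 - 1/3)/4 + 15*u*cos(u**3 + 3*u/4 - 1/3)/8 + 8*u/3 + 5*sin(u**3 + 3*u/4 - 1/3)/2
This equals f(u) exactly, so the claim holds.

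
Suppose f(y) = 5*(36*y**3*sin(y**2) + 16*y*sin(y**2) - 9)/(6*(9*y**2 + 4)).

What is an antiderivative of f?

An antiderivative is F(y) = 5*(-4*cos(y**2) - 3*atan(3*y/2))/12.

An antiderivative F(y) passes only if d/dy[F] lands on f(y) exactly.
Check: d/dy[5*(-4*cos(y**2) - 3*atan(3*y/2))/12] = (180*y**3*sin(y**2) + 80*y*sin(y**2) - 45)/(54*y**2 + 24), which equals f(y).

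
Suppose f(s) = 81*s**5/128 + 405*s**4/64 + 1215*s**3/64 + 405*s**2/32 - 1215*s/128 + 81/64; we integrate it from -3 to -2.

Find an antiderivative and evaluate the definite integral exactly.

The substitution u = -3*s**2/4 - 3*s + 3/4 works: f is exactly (dF/du)*(du/ds) for that inner function.
F(s) = 27*s**6/256 + 81*s**5/64 + 1215*s**4/256 + 135*s**3/32 - 1215*s**2/256 + 81*s/64 is an antiderivative of f.
Check: d/ds[27*s**6/256 + 81*s**5/64 + 1215*s**4/256 + 135*s**3/32 - 1215*s**2/256 + 81*s/64] = 81*s**5/128 + 405*s**4/64 + 1215*s**3/64 + 405*s**2/32 - 1215*s/128 + 81/64 = f(s).
F(-2) = -837/64; F(-3) = -1701/256.
Integral = F(-2) - F(-3) = -1647/256.

Antiderivative: F(s) = 27*s**6/256 + 81*s**5/64 + 1215*s**4/256 + 135*s**3/32 - 1215*s**2/256 + 81*s/64; value = -1647/256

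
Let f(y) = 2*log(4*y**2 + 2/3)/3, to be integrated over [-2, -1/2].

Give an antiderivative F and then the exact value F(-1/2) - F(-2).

Any candidate F(y) must reproduce f(y) exactly when differentiated.
F(y) = 2*(3*y*log(4*y**2 + 2/3) - 6*y + sqrt(6)*atan(sqrt(6)*y))/9 is an antiderivative of f.
Check: d/dy[2*(3*y*log(4*y**2 + 2/3) - 6*y + sqrt(6)*atan(sqrt(6)*y))/9] = 2*log(2*y**2 + 1/3)/3 + 2*log(2)/3, which equals f(y).
F(-1/2) = -2*sqrt(6)*atan(sqrt(6)/2)/9 - log(5/3)/3 + 2/3; F(-2) = -4*log(50/3)/3 - 2*sqrt(6)*atan(2*sqrt(6))/9 + 8/3.
Integral = F(-1/2) - F(-2) = -2 - 2*sqrt(6)*atan(sqrt(6)/2)/9 - log(5/3)/3 + 2*sqrt(6)*atan(2*sqrt(6))/9 + 4*log(50/3)/3.

Antiderivative: F(y) = 2*(3*y*log(4*y**2 + 2/3) - 6*y + sqrt(6)*atan(sqrt(6)*y))/9; value = -2 - 2*sqrt(6)*atan(sqrt(6)/2)/9 - log(5/3)/3 + 2*sqrt(6)*atan(2*sqrt(6))/9 + 4*log(50/3)/3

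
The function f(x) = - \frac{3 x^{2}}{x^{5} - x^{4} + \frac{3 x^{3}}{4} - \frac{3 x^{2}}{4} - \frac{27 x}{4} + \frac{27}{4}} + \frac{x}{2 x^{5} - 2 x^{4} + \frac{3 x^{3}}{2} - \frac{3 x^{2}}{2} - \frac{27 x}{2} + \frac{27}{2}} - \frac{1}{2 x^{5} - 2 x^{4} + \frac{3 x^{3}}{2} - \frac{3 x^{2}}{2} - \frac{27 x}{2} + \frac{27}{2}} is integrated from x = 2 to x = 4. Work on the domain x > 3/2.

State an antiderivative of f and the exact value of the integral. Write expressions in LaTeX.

Antiderivative: F(x) = \frac{- 520 \log{\left(x - \frac{3}{2} \right)} + 378 \log{\left(x - 1 \right)} - 128 \log{\left(x + \frac{3}{2} \right)} + 135 \log{\left(x^{2} + 3 \right)} + 70 \sqrt{3} \operatorname{atan}{\left(\frac{\sqrt{3} x}{3} \right)}}{630}; value = - \frac{52 \log{\left(\frac{5}{2} \right)}}{63} - \frac{52 \log{\left(2 \right)}}{63} - \frac{3 \log{\left(7 \right)}}{14} - \frac{64 \log{\left(\frac{11}{2} \right)}}{315} - \frac{\sqrt{3} \operatorname{atan}{\left(\frac{2 \sqrt{3}}{3} \right)}}{9} + \frac{\sqrt{3} \operatorname{atan}{\left(\frac{4 \sqrt{3}}{3} \right)}}{9} + \frac{64 \log{\left(\frac{7}{2} \right)}}{315} + \frac{3 \log{\left(19 \right)}}{14} + \frac{3 \log{\left(3 \right)}}{5}

The denominator factors as \left(x - 1\right) \left(2 x - 3\right) \left(2 x + 3\right) \left(x^{2} + 3\right); partial fractions split f into directly integrable pieces: \frac{9 x + 7}{21 \left(x^{2} + 3\right)} - \frac{128}{315 \left(2 x + 3\right)} - \frac{104}{63 \left(2 x - 3\right)} + \frac{3}{5 \left(x - 1\right)}.
F(x) = \frac{- 520 \log{\left(x - \frac{3}{2} \right)} + 378 \log{\left(x - 1 \right)} - 128 \log{\left(x + \frac{3}{2} \right)} + 135 \log{\left(x^{2} + 3 \right)} + 70 \sqrt{3} \operatorname{atan}{\left(\frac{\sqrt{3} x}{3} \right)}}{630} is an antiderivative of f.
Check: d/dx[\frac{- 520 \log{\left(x - \frac{3}{2} \right)} + 378 \log{\left(x - 1 \right)} - 128 \log{\left(x + \frac{3}{2} \right)} + 135 \log{\left(x^{2} + 3 \right)} + 70 \sqrt{3} \operatorname{atan}{\left(\frac{\sqrt{3} x}{3} \right)}}{630}] = \frac{- 12 x^{2} + 2 x - 2}{4 x^{5} - 4 x^{4} + 3 x^{3} - 3 x^{2} - 27 x + 27}, which equals f(x).
F(4) = - \frac{52 \log{\left(\frac{5}{2} \right)}}{63} - \frac{64 \log{\left(\frac{11}{2} \right)}}{315} + \frac{\sqrt{3} \operatorname{atan}{\left(\frac{4 \sqrt{3}}{3} \right)}}{9} + \frac{3 \log{\left(19 \right)}}{14} + \frac{3 \log{\left(3 \right)}}{5}; F(2) = - \frac{64 \log{\left(\frac{7}{2} \right)}}{315} + \frac{\sqrt{3} \operatorname{atan}{\left(\frac{2 \sqrt{3}}{3} \right)}}{9} + \frac{3 \log{\left(7 \right)}}{14} + \frac{52 \log{\left(2 \right)}}{63}.
Integral = F(4) - F(2) = - \frac{52 \log{\left(\frac{5}{2} \right)}}{63} - \frac{52 \log{\left(2 \right)}}{63} - \frac{3 \log{\left(7 \right)}}{14} - \frac{64 \log{\left(\frac{11}{2} \right)}}{315} - \frac{\sqrt{3} \operatorname{atan}{\left(\frac{2 \sqrt{3}}{3} \right)}}{9} + \frac{\sqrt{3} \operatorname{atan}{\left(\frac{4 \sqrt{3}}{3} \right)}}{9} + \frac{64 \log{\left(\frac{7}{2} \right)}}{315} + \frac{3 \log{\left(19 \right)}}{14} + \frac{3 \log{\left(3 \right)}}{5}.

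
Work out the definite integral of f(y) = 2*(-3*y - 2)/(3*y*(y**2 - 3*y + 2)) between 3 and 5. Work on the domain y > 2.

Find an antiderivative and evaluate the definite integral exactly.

The denominator factors as 3*y*(y - 2)*(y - 1); partial fractions split f into directly integrable pieces: 10/(3*(y - 1)) - 8/(3*(y - 2)) - 2/(3*y).
F(y) = 2*(-log(y) - 4*log(y - 2) + 5*log(y - 1))/3 is an antiderivative of f.
Check: d/dy[2*(-log(y) - 4*log(y - 2) + 5*log(y - 1))/3] = (-6*y - 4)/(3*y**3 - 9*y**2 + 6*y), which equals f(y).
F(5) = -8*log(3)/3 - 2*log(5)/3 + 10*log(4)/3; F(3) = -2*log(3)/3 + 10*log(2)/3.
Integral = F(5) - F(3) = -10*log(2)/3 - 2*log(3) - 2*log(5)/3 + 10*log(4)/3.

Antiderivative: F(y) = 2*(-log(y) - 4*log(y - 2) + 5*log(y - 1))/3; value = -10*log(2)/3 - 2*log(3) - 2*log(5)/3 + 10*log(4)/3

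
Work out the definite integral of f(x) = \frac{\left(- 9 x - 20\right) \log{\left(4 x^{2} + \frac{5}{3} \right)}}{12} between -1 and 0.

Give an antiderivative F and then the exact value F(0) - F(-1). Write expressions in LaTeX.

Antiderivative: F(x) = - \frac{3 x^{2} \log{\left(4 x^{2} + \frac{5}{3} \right)}}{8} + \frac{3 x^{2}}{8} - \frac{5 x \log{\left(4 x^{2} + \frac{5}{3} \right)}}{3} + \frac{10 x}{3} - \frac{5 \log{\left(x^{2} + \frac{5}{12} \right)}}{32} - \frac{5 \sqrt{15} \operatorname{atan}{\left(\frac{2 \sqrt{15} x}{5} \right)}}{9}; value = - \frac{31 \log{\left(\frac{17}{3} \right)}}{24} - \frac{5 \sqrt{15} \operatorname{atan}{\left(\frac{2 \sqrt{15}}{5} \right)}}{9} + \frac{5 \log{\left(\frac{17}{12} \right)}}{32} - \frac{5 \log{\left(\frac{5}{12} \right)}}{32} + \frac{71}{24}

For F(x) to be correct the identity F'(x) - f(x) = 0 must hold.
F(x) = - \frac{3 x^{2} \log{\left(4 x^{2} + \frac{5}{3} \right)}}{8} + \frac{3 x^{2}}{8} - \frac{5 x \log{\left(4 x^{2} + \frac{5}{3} \right)}}{3} + \frac{10 x}{3} - \frac{5 \log{\left(x^{2} + \frac{5}{12} \right)}}{32} - \frac{5 \sqrt{15} \operatorname{atan}{\left(\frac{2 \sqrt{15} x}{5} \right)}}{9} is an antiderivative of f.
Check: d/dx[- \frac{3 x^{2} \log{\left(4 x^{2} + \frac{5}{3} \right)}}{8} + \frac{3 x^{2}}{8} - \frac{5 x \log{\left(4 x^{2} + \frac{5}{3} \right)}}{3} + \frac{10 x}{3} - \frac{5 \log{\left(x^{2} + \frac{5}{12} \right)}}{32} - \frac{5 \sqrt{15} \operatorname{atan}{\left(\frac{2 \sqrt{15} x}{5} \right)}}{9}] = - \frac{3 x \log{\left(4 x^{2} + \frac{5}{3} \right)}}{4} - \frac{5 \log{\left(4 x^{2} + \frac{5}{3} \right)}}{3}, which equals f(x).
F(0) = - \frac{5 \log{\left(\frac{5}{12} \right)}}{32}; F(-1) = - \frac{71}{24} - \frac{5 \log{\left(\frac{17}{12} \right)}}{32} + \frac{5 \sqrt{15} \operatorname{atan}{\left(\frac{2 \sqrt{15}}{5} \right)}}{9} + \frac{31 \log{\left(\frac{17}{3} \right)}}{24}.
Integral = F(0) - F(-1) = - \frac{31 \log{\left(\frac{17}{3} \right)}}{24} - \frac{5 \sqrt{15} \operatorname{atan}{\left(\frac{2 \sqrt{15}}{5} \right)}}{9} + \frac{5 \log{\left(\frac{17}{12} \right)}}{32} - \frac{5 \log{\left(\frac{5}{12} \right)}}{32} + \frac{71}{24}.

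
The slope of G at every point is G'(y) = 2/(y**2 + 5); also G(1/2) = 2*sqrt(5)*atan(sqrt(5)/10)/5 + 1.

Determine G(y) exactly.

Differentiate the proposed G(y) back; it has to land on the given G'(y).
A general antiderivative is 2*sqrt(5)*atan(sqrt(5)*y/5)/5 + C.
The condition gives C = 2*sqrt(5)*atan(sqrt(5)/10)/5 + 1 - (2*sqrt(5)*atan(sqrt(5)/10)/5) = 1.
So G(y) = (2*sqrt(5)*atan(sqrt(5)*y/5) + 5)/5.
Check: d/dy[(2*sqrt(5)*atan(sqrt(5)*y/5) + 5)/5] = 2/(y**2 + 5) = G'(y).

G(y) = (2*sqrt(5)*atan(sqrt(5)*y/5) + 5)/5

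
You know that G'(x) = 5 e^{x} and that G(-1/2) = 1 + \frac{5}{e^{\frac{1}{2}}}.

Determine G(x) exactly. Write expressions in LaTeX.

Check a candidate G(x) by differentiating: d/dx[G] must match the given G'(x).
A general antiderivative is 5 e^{x} + C.
The condition gives C = 1 + \frac{5}{e^{\frac{1}{2}}} - (\frac{5}{e^{\frac{1}{2}}}) = 1.
So G(x) = 5 e^{x} + 1.
Check: d/dx[5 e^{x} + 1] = 5 e^{x} = G'(x).

G(x) = 5 e^{x} + 1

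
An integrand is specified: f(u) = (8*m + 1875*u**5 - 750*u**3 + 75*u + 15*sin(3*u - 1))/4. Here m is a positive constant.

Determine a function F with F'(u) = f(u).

An antiderivative is F(u) = (16*m*u + 625*u**6 - 375*u**4 + 75*u**2 - 10*cos(3*u - 1) - 5)/8.

An antiderivative F(u) passes only if d/du[F] lands on f(u) exactly.
Check: d/du[(16*m*u + 625*u**6 - 375*u**4 + 75*u**2 - 10*cos(3*u - 1) - 5)/8] = 2*m + 1875*u**5/4 - 375*u**3/2 + 75*u/4 + 15*sin(3*u - 1)/4, which equals f(u).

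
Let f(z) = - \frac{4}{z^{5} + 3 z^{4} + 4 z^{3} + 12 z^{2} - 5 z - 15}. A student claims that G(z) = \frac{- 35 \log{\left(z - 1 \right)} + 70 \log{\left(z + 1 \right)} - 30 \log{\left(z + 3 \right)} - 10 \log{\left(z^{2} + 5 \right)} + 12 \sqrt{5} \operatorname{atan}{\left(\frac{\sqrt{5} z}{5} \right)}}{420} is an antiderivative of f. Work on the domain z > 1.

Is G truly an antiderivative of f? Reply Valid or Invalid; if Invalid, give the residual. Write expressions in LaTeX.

Invalid: d/dz[G] - f = - \frac{1}{28 z + 84}, which is not 0.

d/dz[G] = \frac{- z^{4} - 4 z^{2} - 107}{28 z^{5} + 84 z^{4} + 112 z^{3} + 336 z^{2} - 140 z - 420}
d/dz[G] - f(z) = - \frac{1}{28 z + 84} != 0.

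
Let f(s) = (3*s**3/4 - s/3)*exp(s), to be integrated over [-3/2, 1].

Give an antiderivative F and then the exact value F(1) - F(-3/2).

Recognize the product-rule pattern: f = u'v + uv' with u = 3*s**3/4 - 9*s**2/4 + 25*s/6 - 25/6, v = exp(s), so integration by parts undoes it.
F(s) = (9*s**3 - 27*s**2 + 50*s - 50)*exp(s)/12 is an antiderivative of f.
Check: d/ds[(9*s**3 - 27*s**2 + 50*s - 50)*exp(s)/12] = 3*s**3*exp(s)/4 - s*exp(s)/3, which equals f(s).
F(1) = -3*exp(1)/2; F(-3/2) = -1729*exp(-3/2)/96.
Integral = F(1) - F(-3/2) = -3*exp(1)/2 + 1729*exp(-3/2)/96.

Antiderivative: F(s) = (9*s**3 - 27*s**2 + 50*s - 50)*exp(s)/12; value = -3*exp(1)/2 + 1729*exp(-3/2)/96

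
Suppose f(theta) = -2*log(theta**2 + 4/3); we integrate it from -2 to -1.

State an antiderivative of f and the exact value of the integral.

Any candidate F(theta) must reproduce f(theta) exactly when differentiated.
F(theta) = -2*theta*log(theta**2 + 4/3) + 4*theta - 8*sqrt(3)*atan(sqrt(3)*theta/2)/3 is an antiderivative of f.
Check: d/dtheta[-2*theta*log(theta**2 + 4/3) + 4*theta - 8*sqrt(3)*atan(sqrt(3)*theta/2)/3] = -2*log(theta**2 + 4/3) = f(theta).
F(-1) = -4 + 2*log(7/3) + 8*sqrt(3)*atan(sqrt(3)/2)/3; F(-2) = -8 + 8*sqrt(3)*pi/9 + 4*log(16/3).
Integral = F(-1) - F(-2) = -4*log(16/3) - 8*sqrt(3)*pi/9 + 2*log(7/3) + 8*sqrt(3)*atan(sqrt(3)/2)/3 + 4.

Antiderivative: F(theta) = -2*theta*log(theta**2 + 4/3) + 4*theta - 8*sqrt(3)*atan(sqrt(3)*theta/2)/3; value = -4*log(16/3) - 8*sqrt(3)*pi/9 + 2*log(7/3) + 8*sqrt(3)*atan(sqrt(3)/2)/3 + 4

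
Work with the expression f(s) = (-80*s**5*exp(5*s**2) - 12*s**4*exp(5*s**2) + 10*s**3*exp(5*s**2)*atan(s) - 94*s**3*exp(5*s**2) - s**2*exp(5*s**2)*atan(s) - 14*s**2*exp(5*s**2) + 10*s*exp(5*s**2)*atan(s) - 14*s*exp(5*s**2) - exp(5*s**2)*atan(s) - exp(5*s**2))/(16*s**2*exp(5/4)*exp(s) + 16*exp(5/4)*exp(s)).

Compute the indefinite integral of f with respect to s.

Recognize the product-rule pattern: f = u'v + uv' with u = -s**2/2 - s/8 + atan(s)/16, v = exp(5*s**2 - s - 5/4), so integration by parts undoes it.
Check: d/ds[-s**2*exp(-5/4)*exp(-s)*exp(5*s**2)/2 - s*exp(-5/4)*exp(-s)*exp(5*s**2)/8 + exp(-5/4)*exp(-s)*exp(5*s**2)*atan(s)/16] = (-80*s**5*exp(5*s**2) - 12*s**4*exp(5*s**2) + 10*s**3*exp(5*s**2)*atan(s) - 94*s**3*exp(5*s**2) - s**2*exp(5*s**2)*atan(s) - 14*s**2*exp(5*s**2) + 10*s*exp(5*s**2)*atan(s) - 14*s*exp(5*s**2) - exp(5*s**2)*atan(s) - exp(5*s**2))/(16*s**2*exp(5/4)*exp(s) + 16*exp(5/4)*exp(s)) = f(s).

F(s) = -s**2*exp(-5/4)*exp(-s)*exp(5*s**2)/2 - s*exp(-5/4)*exp(-s)*exp(5*s**2)/8 + exp(-5/4)*exp(-s)*exp(5*s**2)*atan(s)/16 + C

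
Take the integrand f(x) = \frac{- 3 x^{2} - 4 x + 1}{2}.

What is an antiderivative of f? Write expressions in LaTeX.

Since d/dx undoes antidifferentiation here, F'(x) = f(x) is required of F(x).
Check: d/dx[- \frac{x^{3}}{2} - x^{2} + \frac{x}{2}] = - \frac{3 x^{2}}{2} - 2 x + \frac{1}{2}, which equals f(x).

An antiderivative is F(x) = - \frac{x^{3}}{2} - x^{2} + \frac{x}{2}.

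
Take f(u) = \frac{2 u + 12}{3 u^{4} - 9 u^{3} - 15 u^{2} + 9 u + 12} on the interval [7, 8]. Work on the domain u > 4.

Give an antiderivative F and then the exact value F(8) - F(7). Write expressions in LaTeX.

Antiderivative: F(u) = \frac{4 \log{\left(u - 4 \right)}}{45} - \frac{7 \log{\left(u - 1 \right)}}{18} + \frac{3 \log{\left(u + 1 \right)}}{10} - \frac{1}{3 u + 3}; value = - \frac{7 \log{\left(7 \right)}}{18} - \frac{3 \log{\left(8 \right)}}{10} - \frac{4 \log{\left(3 \right)}}{45} + \frac{1}{216} + \frac{4 \log{\left(4 \right)}}{45} + \frac{3 \log{\left(9 \right)}}{10} + \frac{7 \log{\left(6 \right)}}{18}

The denominator factors as 3 \left(u - 4\right) \left(u - 1\right) \left(u + 1\right)^{2}; partial fractions split f into directly integrable pieces: \frac{3}{10 \left(u + 1\right)} + \frac{1}{3 \left(u + 1\right)^{2}} - \frac{7}{18 \left(u - 1\right)} + \frac{4}{45 \left(u - 4\right)}.
F(u) = \frac{4 \log{\left(u - 4 \right)}}{45} - \frac{7 \log{\left(u - 1 \right)}}{18} + \frac{3 \log{\left(u + 1 \right)}}{10} - \frac{1}{3 u + 3} is an antiderivative of f.
Check: d/du[\frac{4 \log{\left(u - 4 \right)}}{45} - \frac{7 \log{\left(u - 1 \right)}}{18} + \frac{3 \log{\left(u + 1 \right)}}{10} - \frac{1}{3 u + 3}] = \frac{2 u + 12}{3 u^{4} - 9 u^{3} - 15 u^{2} + 9 u + 12} = f(u).
F(8) = - \frac{7 \log{\left(7 \right)}}{18} - \frac{1}{27} + \frac{4 \log{\left(4 \right)}}{45} + \frac{3 \log{\left(9 \right)}}{10}; F(7) = - \frac{7 \log{\left(6 \right)}}{18} - \frac{1}{24} + \frac{4 \log{\left(3 \right)}}{45} + \frac{3 \log{\left(8 \right)}}{10}.
Integral = F(8) - F(7) = - \frac{7 \log{\left(7 \right)}}{18} - \frac{3 \log{\left(8 \right)}}{10} - \frac{4 \log{\left(3 \right)}}{45} + \frac{1}{216} + \frac{4 \log{\left(4 \right)}}{45} + \frac{3 \log{\left(9 \right)}}{10} + \frac{7 \log{\left(6 \right)}}{18}.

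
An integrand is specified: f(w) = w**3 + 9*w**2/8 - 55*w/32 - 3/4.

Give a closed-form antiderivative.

f matches the chain-rule pattern g'(h)*h' with inner function h(w) = -w**2 - 3*w/4 + 2; substituting u = h(w) collapses the integral.
Check: d/dw[w**4/4 + 3*w**3/8 - 55*w**2/64 - 3*w/4] = w**3 + 9*w**2/8 - 55*w/32 - 3/4 = f(w).

An antiderivative is F(w) = w**4/4 + 3*w**3/8 - 55*w**2/64 - 3*w/4.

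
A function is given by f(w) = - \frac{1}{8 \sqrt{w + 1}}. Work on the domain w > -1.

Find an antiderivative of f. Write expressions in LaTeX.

An antiderivative F(w) passes only if d/dw[F] lands on f(w) exactly.
Check: d/dw[- \frac{\sqrt{w + 1}}{4}] = - \frac{1}{8 \sqrt{w + 1}} = f(w).

An antiderivative is F(w) = - \frac{\sqrt{w + 1}}{4}.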